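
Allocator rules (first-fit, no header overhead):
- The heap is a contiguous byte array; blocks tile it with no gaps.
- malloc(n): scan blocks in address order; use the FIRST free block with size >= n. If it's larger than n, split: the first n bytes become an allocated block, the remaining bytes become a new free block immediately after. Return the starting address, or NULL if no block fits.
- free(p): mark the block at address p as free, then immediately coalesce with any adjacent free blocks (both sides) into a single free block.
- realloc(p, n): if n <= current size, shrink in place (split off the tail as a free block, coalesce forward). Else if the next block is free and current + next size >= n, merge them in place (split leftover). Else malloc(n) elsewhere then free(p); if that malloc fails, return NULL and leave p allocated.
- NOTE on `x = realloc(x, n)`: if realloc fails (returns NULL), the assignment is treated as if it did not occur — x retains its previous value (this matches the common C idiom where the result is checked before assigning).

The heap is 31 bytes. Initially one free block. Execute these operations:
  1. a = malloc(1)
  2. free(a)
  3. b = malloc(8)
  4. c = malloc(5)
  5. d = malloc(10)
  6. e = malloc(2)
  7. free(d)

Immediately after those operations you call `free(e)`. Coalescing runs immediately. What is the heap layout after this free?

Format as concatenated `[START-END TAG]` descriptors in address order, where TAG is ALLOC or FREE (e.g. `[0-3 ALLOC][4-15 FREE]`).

Op 1: a = malloc(1) -> a = 0; heap: [0-0 ALLOC][1-30 FREE]
Op 2: free(a) -> (freed a); heap: [0-30 FREE]
Op 3: b = malloc(8) -> b = 0; heap: [0-7 ALLOC][8-30 FREE]
Op 4: c = malloc(5) -> c = 8; heap: [0-7 ALLOC][8-12 ALLOC][13-30 FREE]
Op 5: d = malloc(10) -> d = 13; heap: [0-7 ALLOC][8-12 ALLOC][13-22 ALLOC][23-30 FREE]
Op 6: e = malloc(2) -> e = 23; heap: [0-7 ALLOC][8-12 ALLOC][13-22 ALLOC][23-24 ALLOC][25-30 FREE]
Op 7: free(d) -> (freed d); heap: [0-7 ALLOC][8-12 ALLOC][13-22 FREE][23-24 ALLOC][25-30 FREE]
free(e): e = 23 -> block [23-24 ALLOC]; mark free, coalesce with adjacent free neighbors -> [0-7 ALLOC][8-12 ALLOC][13-30 FREE]

Answer: [0-7 ALLOC][8-12 ALLOC][13-30 FREE]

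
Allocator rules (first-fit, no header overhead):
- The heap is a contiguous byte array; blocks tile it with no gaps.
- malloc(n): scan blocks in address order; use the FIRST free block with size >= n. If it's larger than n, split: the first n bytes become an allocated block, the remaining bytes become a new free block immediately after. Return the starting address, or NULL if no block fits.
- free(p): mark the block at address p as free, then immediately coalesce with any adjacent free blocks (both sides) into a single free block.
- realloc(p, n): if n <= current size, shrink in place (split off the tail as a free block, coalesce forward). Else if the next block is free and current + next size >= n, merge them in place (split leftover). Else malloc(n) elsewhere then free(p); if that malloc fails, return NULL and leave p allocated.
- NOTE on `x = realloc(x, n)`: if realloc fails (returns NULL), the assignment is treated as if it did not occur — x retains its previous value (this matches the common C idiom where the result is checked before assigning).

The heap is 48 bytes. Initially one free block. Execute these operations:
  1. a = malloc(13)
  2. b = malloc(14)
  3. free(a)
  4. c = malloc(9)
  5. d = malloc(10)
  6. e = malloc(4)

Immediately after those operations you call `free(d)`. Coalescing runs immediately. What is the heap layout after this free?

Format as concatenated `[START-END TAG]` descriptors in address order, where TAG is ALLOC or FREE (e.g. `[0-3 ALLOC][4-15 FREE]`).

Answer: [0-8 ALLOC][9-12 ALLOC][13-26 ALLOC][27-47 FREE]

Derivation:
Op 1: a = malloc(13) -> a = 0; heap: [0-12 ALLOC][13-47 FREE]
Op 2: b = malloc(14) -> b = 13; heap: [0-12 ALLOC][13-26 ALLOC][27-47 FREE]
Op 3: free(a) -> (freed a); heap: [0-12 FREE][13-26 ALLOC][27-47 FREE]
Op 4: c = malloc(9) -> c = 0; heap: [0-8 ALLOC][9-12 FREE][13-26 ALLOC][27-47 FREE]
Op 5: d = malloc(10) -> d = 27; heap: [0-8 ALLOC][9-12 FREE][13-26 ALLOC][27-36 ALLOC][37-47 FREE]
Op 6: e = malloc(4) -> e = 9; heap: [0-8 ALLOC][9-12 ALLOC][13-26 ALLOC][27-36 ALLOC][37-47 FREE]
free(d): d = 27 -> block [27-36 ALLOC]; mark free, coalesce with adjacent free neighbors -> [0-8 ALLOC][9-12 ALLOC][13-26 ALLOC][27-47 FREE]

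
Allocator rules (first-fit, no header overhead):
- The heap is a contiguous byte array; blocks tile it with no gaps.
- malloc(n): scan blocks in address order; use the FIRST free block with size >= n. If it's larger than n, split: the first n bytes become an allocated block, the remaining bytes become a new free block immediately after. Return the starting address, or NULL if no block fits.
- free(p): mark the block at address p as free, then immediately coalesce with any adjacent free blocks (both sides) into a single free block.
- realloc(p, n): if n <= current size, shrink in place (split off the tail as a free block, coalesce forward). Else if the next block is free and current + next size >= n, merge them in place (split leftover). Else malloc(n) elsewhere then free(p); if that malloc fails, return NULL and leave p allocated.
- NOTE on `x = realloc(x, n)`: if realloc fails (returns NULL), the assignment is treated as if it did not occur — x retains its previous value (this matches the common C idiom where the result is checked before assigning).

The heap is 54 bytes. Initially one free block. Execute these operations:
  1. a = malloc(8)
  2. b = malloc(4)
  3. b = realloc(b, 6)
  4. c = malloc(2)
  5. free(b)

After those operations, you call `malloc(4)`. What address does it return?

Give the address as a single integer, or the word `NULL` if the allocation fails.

Answer: 8

Derivation:
Op 1: a = malloc(8) -> a = 0; heap: [0-7 ALLOC][8-53 FREE]
Op 2: b = malloc(4) -> b = 8; heap: [0-7 ALLOC][8-11 ALLOC][12-53 FREE]
Op 3: b = realloc(b, 6) -> b = 8; heap: [0-7 ALLOC][8-13 ALLOC][14-53 FREE]
Op 4: c = malloc(2) -> c = 14; heap: [0-7 ALLOC][8-13 ALLOC][14-15 ALLOC][16-53 FREE]
Op 5: free(b) -> (freed b); heap: [0-7 ALLOC][8-13 FREE][14-15 ALLOC][16-53 FREE]
malloc(4): first-fit scan over [0-7 ALLOC][8-13 FREE][14-15 ALLOC][16-53 FREE] -> 8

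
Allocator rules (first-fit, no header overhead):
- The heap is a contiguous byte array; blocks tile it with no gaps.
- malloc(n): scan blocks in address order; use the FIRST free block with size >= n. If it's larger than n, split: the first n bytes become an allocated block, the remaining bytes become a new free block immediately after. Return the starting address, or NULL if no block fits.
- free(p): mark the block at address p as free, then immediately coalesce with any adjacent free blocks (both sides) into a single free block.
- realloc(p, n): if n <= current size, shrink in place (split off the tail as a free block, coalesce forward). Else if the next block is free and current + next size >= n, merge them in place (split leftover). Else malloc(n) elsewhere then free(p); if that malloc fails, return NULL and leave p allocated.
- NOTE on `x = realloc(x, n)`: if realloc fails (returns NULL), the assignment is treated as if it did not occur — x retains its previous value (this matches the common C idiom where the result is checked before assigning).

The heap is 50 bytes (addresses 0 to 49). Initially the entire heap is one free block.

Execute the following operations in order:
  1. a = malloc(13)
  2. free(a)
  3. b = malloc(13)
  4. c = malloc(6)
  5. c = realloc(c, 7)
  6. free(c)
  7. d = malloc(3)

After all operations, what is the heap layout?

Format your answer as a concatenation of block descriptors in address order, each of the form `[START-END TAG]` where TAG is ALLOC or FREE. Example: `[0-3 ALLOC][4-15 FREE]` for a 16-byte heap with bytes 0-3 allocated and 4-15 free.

Op 1: a = malloc(13) -> a = 0; heap: [0-12 ALLOC][13-49 FREE]
Op 2: free(a) -> (freed a); heap: [0-49 FREE]
Op 3: b = malloc(13) -> b = 0; heap: [0-12 ALLOC][13-49 FREE]
Op 4: c = malloc(6) -> c = 13; heap: [0-12 ALLOC][13-18 ALLOC][19-49 FREE]
Op 5: c = realloc(c, 7) -> c = 13; heap: [0-12 ALLOC][13-19 ALLOC][20-49 FREE]
Op 6: free(c) -> (freed c); heap: [0-12 ALLOC][13-49 FREE]
Op 7: d = malloc(3) -> d = 13; heap: [0-12 ALLOC][13-15 ALLOC][16-49 FREE]

Answer: [0-12 ALLOC][13-15 ALLOC][16-49 FREE]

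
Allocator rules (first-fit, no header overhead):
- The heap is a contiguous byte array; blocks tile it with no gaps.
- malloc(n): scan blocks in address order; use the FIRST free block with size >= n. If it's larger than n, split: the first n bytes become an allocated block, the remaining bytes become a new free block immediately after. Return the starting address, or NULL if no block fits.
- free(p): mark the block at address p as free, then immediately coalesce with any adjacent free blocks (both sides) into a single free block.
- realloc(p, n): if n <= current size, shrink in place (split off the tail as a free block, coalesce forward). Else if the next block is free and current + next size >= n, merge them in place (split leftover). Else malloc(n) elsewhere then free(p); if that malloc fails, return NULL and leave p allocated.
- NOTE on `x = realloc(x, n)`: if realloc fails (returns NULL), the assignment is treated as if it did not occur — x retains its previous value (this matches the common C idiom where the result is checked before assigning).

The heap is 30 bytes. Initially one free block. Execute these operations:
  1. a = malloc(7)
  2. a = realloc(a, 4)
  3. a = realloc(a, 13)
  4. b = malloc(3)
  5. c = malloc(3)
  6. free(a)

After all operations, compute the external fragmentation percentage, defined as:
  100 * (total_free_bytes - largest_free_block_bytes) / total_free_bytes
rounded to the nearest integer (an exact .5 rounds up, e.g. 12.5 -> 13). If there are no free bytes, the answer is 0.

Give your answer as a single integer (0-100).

Op 1: a = malloc(7) -> a = 0; heap: [0-6 ALLOC][7-29 FREE]
Op 2: a = realloc(a, 4) -> a = 0; heap: [0-3 ALLOC][4-29 FREE]
Op 3: a = realloc(a, 13) -> a = 0; heap: [0-12 ALLOC][13-29 FREE]
Op 4: b = malloc(3) -> b = 13; heap: [0-12 ALLOC][13-15 ALLOC][16-29 FREE]
Op 5: c = malloc(3) -> c = 16; heap: [0-12 ALLOC][13-15 ALLOC][16-18 ALLOC][19-29 FREE]
Op 6: free(a) -> (freed a); heap: [0-12 FREE][13-15 ALLOC][16-18 ALLOC][19-29 FREE]
Free blocks: [13 11] total_free=24 largest=13 -> 100*(24-13)/24 = 1100/24 ≈ 45.833 -> rounds to 46

Answer: 46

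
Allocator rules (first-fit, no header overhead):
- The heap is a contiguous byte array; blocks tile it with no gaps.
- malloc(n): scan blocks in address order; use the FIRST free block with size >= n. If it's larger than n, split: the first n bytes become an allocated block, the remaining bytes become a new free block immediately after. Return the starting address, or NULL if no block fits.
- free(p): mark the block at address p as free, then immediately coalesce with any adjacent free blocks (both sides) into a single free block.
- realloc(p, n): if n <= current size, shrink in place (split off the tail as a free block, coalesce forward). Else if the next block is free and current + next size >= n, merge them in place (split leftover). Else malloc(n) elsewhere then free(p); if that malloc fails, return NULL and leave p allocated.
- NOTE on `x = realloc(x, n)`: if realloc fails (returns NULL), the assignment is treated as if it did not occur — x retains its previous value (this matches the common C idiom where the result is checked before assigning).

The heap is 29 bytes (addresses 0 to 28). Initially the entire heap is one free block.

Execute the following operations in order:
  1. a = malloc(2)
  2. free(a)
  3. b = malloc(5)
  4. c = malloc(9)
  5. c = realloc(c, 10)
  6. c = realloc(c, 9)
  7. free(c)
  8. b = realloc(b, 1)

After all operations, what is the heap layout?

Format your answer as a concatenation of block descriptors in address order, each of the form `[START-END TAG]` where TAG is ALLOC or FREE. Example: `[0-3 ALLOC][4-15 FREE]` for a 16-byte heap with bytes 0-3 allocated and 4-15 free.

Op 1: a = malloc(2) -> a = 0; heap: [0-1 ALLOC][2-28 FREE]
Op 2: free(a) -> (freed a); heap: [0-28 FREE]
Op 3: b = malloc(5) -> b = 0; heap: [0-4 ALLOC][5-28 FREE]
Op 4: c = malloc(9) -> c = 5; heap: [0-4 ALLOC][5-13 ALLOC][14-28 FREE]
Op 5: c = realloc(c, 10) -> c = 5; heap: [0-4 ALLOC][5-14 ALLOC][15-28 FREE]
Op 6: c = realloc(c, 9) -> c = 5; heap: [0-4 ALLOC][5-13 ALLOC][14-28 FREE]
Op 7: free(c) -> (freed c); heap: [0-4 ALLOC][5-28 FREE]
Op 8: b = realloc(b, 1) -> b = 0; heap: [0-0 ALLOC][1-28 FREE]

Answer: [0-0 ALLOC][1-28 FREE]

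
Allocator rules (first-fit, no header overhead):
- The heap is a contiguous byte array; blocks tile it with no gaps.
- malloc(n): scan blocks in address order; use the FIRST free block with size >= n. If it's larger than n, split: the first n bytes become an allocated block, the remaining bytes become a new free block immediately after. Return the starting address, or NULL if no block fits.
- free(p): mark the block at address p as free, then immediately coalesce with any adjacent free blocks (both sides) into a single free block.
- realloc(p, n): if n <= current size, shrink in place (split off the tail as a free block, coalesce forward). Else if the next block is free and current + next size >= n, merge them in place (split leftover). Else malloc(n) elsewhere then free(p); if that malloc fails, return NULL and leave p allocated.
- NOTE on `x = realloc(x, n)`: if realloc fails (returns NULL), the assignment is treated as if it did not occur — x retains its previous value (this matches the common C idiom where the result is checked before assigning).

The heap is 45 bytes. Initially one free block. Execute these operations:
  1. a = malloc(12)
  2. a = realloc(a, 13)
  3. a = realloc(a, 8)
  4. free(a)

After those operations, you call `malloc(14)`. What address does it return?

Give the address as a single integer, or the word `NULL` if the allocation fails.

Answer: 0

Derivation:
Op 1: a = malloc(12) -> a = 0; heap: [0-11 ALLOC][12-44 FREE]
Op 2: a = realloc(a, 13) -> a = 0; heap: [0-12 ALLOC][13-44 FREE]
Op 3: a = realloc(a, 8) -> a = 0; heap: [0-7 ALLOC][8-44 FREE]
Op 4: free(a) -> (freed a); heap: [0-44 FREE]
malloc(14): first-fit scan over [0-44 FREE] -> 0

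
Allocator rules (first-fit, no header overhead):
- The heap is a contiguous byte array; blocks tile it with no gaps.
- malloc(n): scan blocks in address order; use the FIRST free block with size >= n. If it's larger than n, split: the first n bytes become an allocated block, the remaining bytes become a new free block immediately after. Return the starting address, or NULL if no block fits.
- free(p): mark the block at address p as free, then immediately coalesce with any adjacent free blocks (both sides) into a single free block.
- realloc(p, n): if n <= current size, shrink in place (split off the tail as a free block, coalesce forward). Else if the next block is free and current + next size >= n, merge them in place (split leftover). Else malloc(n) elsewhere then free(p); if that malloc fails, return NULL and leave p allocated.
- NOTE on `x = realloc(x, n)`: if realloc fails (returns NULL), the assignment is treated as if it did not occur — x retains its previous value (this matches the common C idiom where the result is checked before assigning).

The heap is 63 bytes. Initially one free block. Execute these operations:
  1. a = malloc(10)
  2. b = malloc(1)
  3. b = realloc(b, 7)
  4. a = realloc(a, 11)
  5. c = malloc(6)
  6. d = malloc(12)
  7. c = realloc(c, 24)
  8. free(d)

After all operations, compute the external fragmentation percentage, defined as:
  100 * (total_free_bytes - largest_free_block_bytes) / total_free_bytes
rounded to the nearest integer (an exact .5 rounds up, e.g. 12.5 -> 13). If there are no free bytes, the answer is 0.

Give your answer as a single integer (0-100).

Answer: 10

Derivation:
Op 1: a = malloc(10) -> a = 0; heap: [0-9 ALLOC][10-62 FREE]
Op 2: b = malloc(1) -> b = 10; heap: [0-9 ALLOC][10-10 ALLOC][11-62 FREE]
Op 3: b = realloc(b, 7) -> b = 10; heap: [0-9 ALLOC][10-16 ALLOC][17-62 FREE]
Op 4: a = realloc(a, 11) -> a = 17; heap: [0-9 FREE][10-16 ALLOC][17-27 ALLOC][28-62 FREE]
Op 5: c = malloc(6) -> c = 0; heap: [0-5 ALLOC][6-9 FREE][10-16 ALLOC][17-27 ALLOC][28-62 FREE]
Op 6: d = malloc(12) -> d = 28; heap: [0-5 ALLOC][6-9 FREE][10-16 ALLOC][17-27 ALLOC][28-39 ALLOC][40-62 FREE]
Op 7: c = realloc(c, 24) -> NULL (c unchanged); heap: [0-5 ALLOC][6-9 FREE][10-16 ALLOC][17-27 ALLOC][28-39 ALLOC][40-62 FREE]
Op 8: free(d) -> (freed d); heap: [0-5 ALLOC][6-9 FREE][10-16 ALLOC][17-27 ALLOC][28-62 FREE]
Free blocks: [4 35] total_free=39 largest=35 -> 100*(39-35)/39 = 400/39 ≈ 10.256 -> rounds to 10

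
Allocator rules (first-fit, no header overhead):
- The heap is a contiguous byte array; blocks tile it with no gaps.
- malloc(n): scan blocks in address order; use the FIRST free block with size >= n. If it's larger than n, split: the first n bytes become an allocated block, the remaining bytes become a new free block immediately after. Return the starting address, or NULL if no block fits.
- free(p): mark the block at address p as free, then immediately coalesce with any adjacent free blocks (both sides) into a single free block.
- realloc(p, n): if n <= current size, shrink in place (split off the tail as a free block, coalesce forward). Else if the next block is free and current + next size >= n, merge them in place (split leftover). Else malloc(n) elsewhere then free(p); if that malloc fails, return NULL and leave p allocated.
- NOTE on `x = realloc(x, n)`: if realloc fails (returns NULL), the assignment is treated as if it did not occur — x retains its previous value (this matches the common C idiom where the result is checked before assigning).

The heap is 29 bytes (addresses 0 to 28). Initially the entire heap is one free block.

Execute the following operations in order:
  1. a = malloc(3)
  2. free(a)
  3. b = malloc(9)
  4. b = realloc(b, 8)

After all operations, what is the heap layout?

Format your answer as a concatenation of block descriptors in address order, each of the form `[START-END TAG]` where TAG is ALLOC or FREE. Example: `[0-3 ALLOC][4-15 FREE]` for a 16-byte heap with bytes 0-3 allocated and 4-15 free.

Op 1: a = malloc(3) -> a = 0; heap: [0-2 ALLOC][3-28 FREE]
Op 2: free(a) -> (freed a); heap: [0-28 FREE]
Op 3: b = malloc(9) -> b = 0; heap: [0-8 ALLOC][9-28 FREE]
Op 4: b = realloc(b, 8) -> b = 0; heap: [0-7 ALLOC][8-28 FREE]

Answer: [0-7 ALLOC][8-28 FREE]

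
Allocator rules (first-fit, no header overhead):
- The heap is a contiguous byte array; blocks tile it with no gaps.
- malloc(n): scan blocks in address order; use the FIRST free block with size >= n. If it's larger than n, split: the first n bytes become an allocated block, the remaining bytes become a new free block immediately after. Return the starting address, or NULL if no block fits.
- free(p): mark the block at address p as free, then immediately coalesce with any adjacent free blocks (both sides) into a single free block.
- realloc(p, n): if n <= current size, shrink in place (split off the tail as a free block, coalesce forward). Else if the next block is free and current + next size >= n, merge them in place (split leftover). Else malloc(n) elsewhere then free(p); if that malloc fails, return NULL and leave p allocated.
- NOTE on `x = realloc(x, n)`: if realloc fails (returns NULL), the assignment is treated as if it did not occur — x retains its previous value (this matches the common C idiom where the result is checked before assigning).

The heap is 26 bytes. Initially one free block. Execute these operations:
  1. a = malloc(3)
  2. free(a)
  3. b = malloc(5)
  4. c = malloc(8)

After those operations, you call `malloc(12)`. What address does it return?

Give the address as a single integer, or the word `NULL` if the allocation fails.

Op 1: a = malloc(3) -> a = 0; heap: [0-2 ALLOC][3-25 FREE]
Op 2: free(a) -> (freed a); heap: [0-25 FREE]
Op 3: b = malloc(5) -> b = 0; heap: [0-4 ALLOC][5-25 FREE]
Op 4: c = malloc(8) -> c = 5; heap: [0-4 ALLOC][5-12 ALLOC][13-25 FREE]
malloc(12): first-fit scan over [0-4 ALLOC][5-12 ALLOC][13-25 FREE] -> 13

Answer: 13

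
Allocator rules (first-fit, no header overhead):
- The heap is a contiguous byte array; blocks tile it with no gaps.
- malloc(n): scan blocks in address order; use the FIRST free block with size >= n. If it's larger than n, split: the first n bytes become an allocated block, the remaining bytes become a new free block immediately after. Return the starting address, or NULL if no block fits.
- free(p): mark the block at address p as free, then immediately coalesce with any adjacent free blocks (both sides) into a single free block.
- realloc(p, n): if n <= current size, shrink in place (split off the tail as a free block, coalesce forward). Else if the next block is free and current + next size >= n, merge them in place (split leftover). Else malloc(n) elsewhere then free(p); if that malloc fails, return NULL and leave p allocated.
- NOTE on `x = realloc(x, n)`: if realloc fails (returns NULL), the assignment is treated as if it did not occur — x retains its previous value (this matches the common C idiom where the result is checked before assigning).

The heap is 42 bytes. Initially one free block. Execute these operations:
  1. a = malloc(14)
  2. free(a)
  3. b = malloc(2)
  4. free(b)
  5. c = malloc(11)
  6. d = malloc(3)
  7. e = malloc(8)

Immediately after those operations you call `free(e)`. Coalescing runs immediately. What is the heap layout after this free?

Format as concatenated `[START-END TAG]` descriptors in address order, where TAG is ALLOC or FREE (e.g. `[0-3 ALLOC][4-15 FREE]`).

Answer: [0-10 ALLOC][11-13 ALLOC][14-41 FREE]

Derivation:
Op 1: a = malloc(14) -> a = 0; heap: [0-13 ALLOC][14-41 FREE]
Op 2: free(a) -> (freed a); heap: [0-41 FREE]
Op 3: b = malloc(2) -> b = 0; heap: [0-1 ALLOC][2-41 FREE]
Op 4: free(b) -> (freed b); heap: [0-41 FREE]
Op 5: c = malloc(11) -> c = 0; heap: [0-10 ALLOC][11-41 FREE]
Op 6: d = malloc(3) -> d = 11; heap: [0-10 ALLOC][11-13 ALLOC][14-41 FREE]
Op 7: e = malloc(8) -> e = 14; heap: [0-10 ALLOC][11-13 ALLOC][14-21 ALLOC][22-41 FREE]
free(e): e = 14 -> block [14-21 ALLOC]; mark free, coalesce with adjacent free neighbors -> [0-10 ALLOC][11-13 ALLOC][14-41 FREE]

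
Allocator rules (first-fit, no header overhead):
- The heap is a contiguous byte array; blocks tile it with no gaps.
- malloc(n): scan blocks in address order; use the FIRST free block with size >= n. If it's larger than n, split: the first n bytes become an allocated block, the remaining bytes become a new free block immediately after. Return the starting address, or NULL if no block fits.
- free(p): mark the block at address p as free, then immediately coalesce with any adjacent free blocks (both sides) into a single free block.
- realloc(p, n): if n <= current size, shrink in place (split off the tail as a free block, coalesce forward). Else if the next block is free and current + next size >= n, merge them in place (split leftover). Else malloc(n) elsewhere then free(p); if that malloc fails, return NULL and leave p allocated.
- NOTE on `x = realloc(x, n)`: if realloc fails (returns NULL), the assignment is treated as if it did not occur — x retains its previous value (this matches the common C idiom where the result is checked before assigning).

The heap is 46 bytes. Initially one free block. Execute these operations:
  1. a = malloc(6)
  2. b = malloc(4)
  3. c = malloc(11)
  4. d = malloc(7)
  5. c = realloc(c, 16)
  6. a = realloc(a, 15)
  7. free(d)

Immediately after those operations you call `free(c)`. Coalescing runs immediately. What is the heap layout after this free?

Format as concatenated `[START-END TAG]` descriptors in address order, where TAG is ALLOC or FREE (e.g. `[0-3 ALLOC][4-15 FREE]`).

Answer: [0-5 ALLOC][6-9 ALLOC][10-45 FREE]

Derivation:
Op 1: a = malloc(6) -> a = 0; heap: [0-5 ALLOC][6-45 FREE]
Op 2: b = malloc(4) -> b = 6; heap: [0-5 ALLOC][6-9 ALLOC][10-45 FREE]
Op 3: c = malloc(11) -> c = 10; heap: [0-5 ALLOC][6-9 ALLOC][10-20 ALLOC][21-45 FREE]
Op 4: d = malloc(7) -> d = 21; heap: [0-5 ALLOC][6-9 ALLOC][10-20 ALLOC][21-27 ALLOC][28-45 FREE]
Op 5: c = realloc(c, 16) -> c = 28; heap: [0-5 ALLOC][6-9 ALLOC][10-20 FREE][21-27 ALLOC][28-43 ALLOC][44-45 FREE]
Op 6: a = realloc(a, 15) -> NULL (a unchanged); heap: [0-5 ALLOC][6-9 ALLOC][10-20 FREE][21-27 ALLOC][28-43 ALLOC][44-45 FREE]
Op 7: free(d) -> (freed d); heap: [0-5 ALLOC][6-9 ALLOC][10-27 FREE][28-43 ALLOC][44-45 FREE]
free(c): c = 28 -> block [28-43 ALLOC]; mark free, coalesce with adjacent free neighbors -> [0-5 ALLOC][6-9 ALLOC][10-45 FREE]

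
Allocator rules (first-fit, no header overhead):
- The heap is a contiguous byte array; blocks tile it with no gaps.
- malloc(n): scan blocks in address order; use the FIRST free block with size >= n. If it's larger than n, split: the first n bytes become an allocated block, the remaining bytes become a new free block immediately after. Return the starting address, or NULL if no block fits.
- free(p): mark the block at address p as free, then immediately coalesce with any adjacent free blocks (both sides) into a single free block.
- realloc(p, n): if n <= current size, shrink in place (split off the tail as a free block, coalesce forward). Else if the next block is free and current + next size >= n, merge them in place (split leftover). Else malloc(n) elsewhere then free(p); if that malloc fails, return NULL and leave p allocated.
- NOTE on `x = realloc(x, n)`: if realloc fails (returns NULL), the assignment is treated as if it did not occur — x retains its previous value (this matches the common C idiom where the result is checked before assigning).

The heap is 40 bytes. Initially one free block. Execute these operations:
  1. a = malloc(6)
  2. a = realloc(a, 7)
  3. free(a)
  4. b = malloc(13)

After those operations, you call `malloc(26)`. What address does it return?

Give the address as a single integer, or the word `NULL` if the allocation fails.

Op 1: a = malloc(6) -> a = 0; heap: [0-5 ALLOC][6-39 FREE]
Op 2: a = realloc(a, 7) -> a = 0; heap: [0-6 ALLOC][7-39 FREE]
Op 3: free(a) -> (freed a); heap: [0-39 FREE]
Op 4: b = malloc(13) -> b = 0; heap: [0-12 ALLOC][13-39 FREE]
malloc(26): first-fit scan over [0-12 ALLOC][13-39 FREE] -> 13

Answer: 13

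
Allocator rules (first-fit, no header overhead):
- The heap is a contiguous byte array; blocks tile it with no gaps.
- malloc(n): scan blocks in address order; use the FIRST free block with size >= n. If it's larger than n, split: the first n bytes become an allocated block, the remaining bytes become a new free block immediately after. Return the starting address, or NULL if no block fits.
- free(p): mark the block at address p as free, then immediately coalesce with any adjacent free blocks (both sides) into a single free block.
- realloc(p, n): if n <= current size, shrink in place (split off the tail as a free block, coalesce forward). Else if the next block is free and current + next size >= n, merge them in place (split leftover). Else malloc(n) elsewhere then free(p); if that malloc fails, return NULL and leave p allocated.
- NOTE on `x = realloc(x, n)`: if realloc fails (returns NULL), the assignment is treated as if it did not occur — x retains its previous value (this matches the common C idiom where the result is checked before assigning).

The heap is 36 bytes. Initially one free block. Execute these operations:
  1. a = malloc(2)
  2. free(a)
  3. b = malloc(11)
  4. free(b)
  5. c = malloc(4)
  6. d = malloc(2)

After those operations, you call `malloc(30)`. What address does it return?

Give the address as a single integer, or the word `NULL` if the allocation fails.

Answer: 6

Derivation:
Op 1: a = malloc(2) -> a = 0; heap: [0-1 ALLOC][2-35 FREE]
Op 2: free(a) -> (freed a); heap: [0-35 FREE]
Op 3: b = malloc(11) -> b = 0; heap: [0-10 ALLOC][11-35 FREE]
Op 4: free(b) -> (freed b); heap: [0-35 FREE]
Op 5: c = malloc(4) -> c = 0; heap: [0-3 ALLOC][4-35 FREE]
Op 6: d = malloc(2) -> d = 4; heap: [0-3 ALLOC][4-5 ALLOC][6-35 FREE]
malloc(30): first-fit scan over [0-3 ALLOC][4-5 ALLOC][6-35 FREE] -> 6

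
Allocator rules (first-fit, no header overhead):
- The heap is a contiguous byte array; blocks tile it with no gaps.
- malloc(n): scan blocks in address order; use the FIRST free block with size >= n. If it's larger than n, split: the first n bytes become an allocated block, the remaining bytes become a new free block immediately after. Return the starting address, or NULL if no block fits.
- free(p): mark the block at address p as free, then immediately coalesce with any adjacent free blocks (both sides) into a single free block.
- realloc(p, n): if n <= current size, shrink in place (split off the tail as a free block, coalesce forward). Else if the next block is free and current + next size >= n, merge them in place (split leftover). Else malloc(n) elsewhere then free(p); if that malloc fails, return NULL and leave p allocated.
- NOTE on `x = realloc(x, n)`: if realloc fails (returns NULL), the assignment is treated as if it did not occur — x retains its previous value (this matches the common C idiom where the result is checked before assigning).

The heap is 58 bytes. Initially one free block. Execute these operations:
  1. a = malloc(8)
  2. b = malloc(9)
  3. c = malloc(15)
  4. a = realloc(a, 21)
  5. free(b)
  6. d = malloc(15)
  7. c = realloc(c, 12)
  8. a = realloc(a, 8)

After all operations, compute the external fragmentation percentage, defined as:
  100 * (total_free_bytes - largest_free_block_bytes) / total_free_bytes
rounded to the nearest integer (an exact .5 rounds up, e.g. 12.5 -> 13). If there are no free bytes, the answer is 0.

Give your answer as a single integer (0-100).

Op 1: a = malloc(8) -> a = 0; heap: [0-7 ALLOC][8-57 FREE]
Op 2: b = malloc(9) -> b = 8; heap: [0-7 ALLOC][8-16 ALLOC][17-57 FREE]
Op 3: c = malloc(15) -> c = 17; heap: [0-7 ALLOC][8-16 ALLOC][17-31 ALLOC][32-57 FREE]
Op 4: a = realloc(a, 21) -> a = 32; heap: [0-7 FREE][8-16 ALLOC][17-31 ALLOC][32-52 ALLOC][53-57 FREE]
Op 5: free(b) -> (freed b); heap: [0-16 FREE][17-31 ALLOC][32-52 ALLOC][53-57 FREE]
Op 6: d = malloc(15) -> d = 0; heap: [0-14 ALLOC][15-16 FREE][17-31 ALLOC][32-52 ALLOC][53-57 FREE]
Op 7: c = realloc(c, 12) -> c = 17; heap: [0-14 ALLOC][15-16 FREE][17-28 ALLOC][29-31 FREE][32-52 ALLOC][53-57 FREE]
Op 8: a = realloc(a, 8) -> a = 32; heap: [0-14 ALLOC][15-16 FREE][17-28 ALLOC][29-31 FREE][32-39 ALLOC][40-57 FREE]
Free blocks: [2 3 18] total_free=23 largest=18 -> 100*(23-18)/23 = 500/23 ≈ 21.739 -> rounds to 22

Answer: 22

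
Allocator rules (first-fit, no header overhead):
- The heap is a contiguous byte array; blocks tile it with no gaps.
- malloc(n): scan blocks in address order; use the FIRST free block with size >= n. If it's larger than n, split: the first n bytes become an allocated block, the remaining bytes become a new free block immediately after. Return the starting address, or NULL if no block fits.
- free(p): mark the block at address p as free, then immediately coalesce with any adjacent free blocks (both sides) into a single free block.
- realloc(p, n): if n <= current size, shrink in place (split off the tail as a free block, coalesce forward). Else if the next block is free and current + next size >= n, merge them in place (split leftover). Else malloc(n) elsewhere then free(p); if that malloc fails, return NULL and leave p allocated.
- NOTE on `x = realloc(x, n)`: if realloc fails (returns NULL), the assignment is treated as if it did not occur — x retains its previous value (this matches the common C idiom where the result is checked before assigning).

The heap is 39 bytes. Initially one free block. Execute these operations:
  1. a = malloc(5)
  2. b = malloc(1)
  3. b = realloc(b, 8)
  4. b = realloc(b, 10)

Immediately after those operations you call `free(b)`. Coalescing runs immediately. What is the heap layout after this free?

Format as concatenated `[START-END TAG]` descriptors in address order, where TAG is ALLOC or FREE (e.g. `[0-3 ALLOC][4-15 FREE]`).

Op 1: a = malloc(5) -> a = 0; heap: [0-4 ALLOC][5-38 FREE]
Op 2: b = malloc(1) -> b = 5; heap: [0-4 ALLOC][5-5 ALLOC][6-38 FREE]
Op 3: b = realloc(b, 8) -> b = 5; heap: [0-4 ALLOC][5-12 ALLOC][13-38 FREE]
Op 4: b = realloc(b, 10) -> b = 5; heap: [0-4 ALLOC][5-14 ALLOC][15-38 FREE]
free(b): b = 5 -> block [5-14 ALLOC]; mark free, coalesce with adjacent free neighbors -> [0-4 ALLOC][5-38 FREE]

Answer: [0-4 ALLOC][5-38 FREE]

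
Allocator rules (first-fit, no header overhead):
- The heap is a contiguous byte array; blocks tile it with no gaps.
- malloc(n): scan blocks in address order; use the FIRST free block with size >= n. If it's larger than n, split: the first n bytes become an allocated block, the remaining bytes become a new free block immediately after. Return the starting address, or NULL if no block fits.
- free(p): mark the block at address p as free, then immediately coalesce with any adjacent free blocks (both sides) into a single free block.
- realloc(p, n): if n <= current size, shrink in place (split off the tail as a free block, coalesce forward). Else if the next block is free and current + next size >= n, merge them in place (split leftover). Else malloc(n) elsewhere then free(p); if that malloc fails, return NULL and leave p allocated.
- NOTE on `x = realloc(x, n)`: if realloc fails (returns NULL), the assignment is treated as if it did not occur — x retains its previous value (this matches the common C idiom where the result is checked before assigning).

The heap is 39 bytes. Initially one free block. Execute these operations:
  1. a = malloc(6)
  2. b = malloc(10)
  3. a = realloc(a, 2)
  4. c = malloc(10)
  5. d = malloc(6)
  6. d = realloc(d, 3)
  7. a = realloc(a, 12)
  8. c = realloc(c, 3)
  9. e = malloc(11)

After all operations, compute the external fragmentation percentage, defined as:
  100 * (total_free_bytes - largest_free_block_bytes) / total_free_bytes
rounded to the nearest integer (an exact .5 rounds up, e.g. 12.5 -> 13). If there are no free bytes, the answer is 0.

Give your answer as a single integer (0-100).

Op 1: a = malloc(6) -> a = 0; heap: [0-5 ALLOC][6-38 FREE]
Op 2: b = malloc(10) -> b = 6; heap: [0-5 ALLOC][6-15 ALLOC][16-38 FREE]
Op 3: a = realloc(a, 2) -> a = 0; heap: [0-1 ALLOC][2-5 FREE][6-15 ALLOC][16-38 FREE]
Op 4: c = malloc(10) -> c = 16; heap: [0-1 ALLOC][2-5 FREE][6-15 ALLOC][16-25 ALLOC][26-38 FREE]
Op 5: d = malloc(6) -> d = 26; heap: [0-1 ALLOC][2-5 FREE][6-15 ALLOC][16-25 ALLOC][26-31 ALLOC][32-38 FREE]
Op 6: d = realloc(d, 3) -> d = 26; heap: [0-1 ALLOC][2-5 FREE][6-15 ALLOC][16-25 ALLOC][26-28 ALLOC][29-38 FREE]
Op 7: a = realloc(a, 12) -> NULL (a unchanged); heap: [0-1 ALLOC][2-5 FREE][6-15 ALLOC][16-25 ALLOC][26-28 ALLOC][29-38 FREE]
Op 8: c = realloc(c, 3) -> c = 16; heap: [0-1 ALLOC][2-5 FREE][6-15 ALLOC][16-18 ALLOC][19-25 FREE][26-28 ALLOC][29-38 FREE]
Op 9: e = malloc(11) -> e = NULL; heap: [0-1 ALLOC][2-5 FREE][6-15 ALLOC][16-18 ALLOC][19-25 FREE][26-28 ALLOC][29-38 FREE]
Free blocks: [4 7 10] total_free=21 largest=10 -> 100*(21-10)/21 = 1100/21 ≈ 52.381 -> rounds to 52

Answer: 52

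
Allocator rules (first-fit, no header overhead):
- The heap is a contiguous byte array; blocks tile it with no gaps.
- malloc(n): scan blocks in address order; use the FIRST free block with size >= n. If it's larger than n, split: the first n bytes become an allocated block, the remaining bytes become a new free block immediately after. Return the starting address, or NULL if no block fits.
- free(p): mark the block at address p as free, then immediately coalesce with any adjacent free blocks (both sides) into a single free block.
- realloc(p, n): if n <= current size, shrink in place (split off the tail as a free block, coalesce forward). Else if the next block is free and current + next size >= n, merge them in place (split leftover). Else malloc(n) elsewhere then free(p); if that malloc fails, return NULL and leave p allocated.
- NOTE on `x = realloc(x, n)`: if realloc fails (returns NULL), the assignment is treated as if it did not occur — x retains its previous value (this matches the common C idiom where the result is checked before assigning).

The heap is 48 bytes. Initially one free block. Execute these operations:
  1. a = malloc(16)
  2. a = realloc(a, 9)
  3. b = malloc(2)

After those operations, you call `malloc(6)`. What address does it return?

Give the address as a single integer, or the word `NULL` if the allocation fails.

Answer: 11

Derivation:
Op 1: a = malloc(16) -> a = 0; heap: [0-15 ALLOC][16-47 FREE]
Op 2: a = realloc(a, 9) -> a = 0; heap: [0-8 ALLOC][9-47 FREE]
Op 3: b = malloc(2) -> b = 9; heap: [0-8 ALLOC][9-10 ALLOC][11-47 FREE]
malloc(6): first-fit scan over [0-8 ALLOC][9-10 ALLOC][11-47 FREE] -> 11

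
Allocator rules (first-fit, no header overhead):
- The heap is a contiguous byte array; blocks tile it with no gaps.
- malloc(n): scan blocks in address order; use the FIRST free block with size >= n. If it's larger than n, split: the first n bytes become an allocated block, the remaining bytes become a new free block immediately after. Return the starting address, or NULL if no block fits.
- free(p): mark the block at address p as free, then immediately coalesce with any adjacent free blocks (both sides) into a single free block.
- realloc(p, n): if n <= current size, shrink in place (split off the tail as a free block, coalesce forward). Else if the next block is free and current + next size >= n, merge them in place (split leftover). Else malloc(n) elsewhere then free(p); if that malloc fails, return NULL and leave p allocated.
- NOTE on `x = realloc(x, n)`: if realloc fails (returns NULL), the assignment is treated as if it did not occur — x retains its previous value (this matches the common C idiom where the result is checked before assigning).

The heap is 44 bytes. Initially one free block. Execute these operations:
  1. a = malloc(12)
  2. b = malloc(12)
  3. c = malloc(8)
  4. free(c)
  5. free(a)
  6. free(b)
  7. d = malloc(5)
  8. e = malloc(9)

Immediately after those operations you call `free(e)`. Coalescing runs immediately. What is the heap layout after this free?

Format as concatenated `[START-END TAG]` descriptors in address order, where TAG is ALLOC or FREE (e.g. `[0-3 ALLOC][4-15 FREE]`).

Answer: [0-4 ALLOC][5-43 FREE]

Derivation:
Op 1: a = malloc(12) -> a = 0; heap: [0-11 ALLOC][12-43 FREE]
Op 2: b = malloc(12) -> b = 12; heap: [0-11 ALLOC][12-23 ALLOC][24-43 FREE]
Op 3: c = malloc(8) -> c = 24; heap: [0-11 ALLOC][12-23 ALLOC][24-31 ALLOC][32-43 FREE]
Op 4: free(c) -> (freed c); heap: [0-11 ALLOC][12-23 ALLOC][24-43 FREE]
Op 5: free(a) -> (freed a); heap: [0-11 FREE][12-23 ALLOC][24-43 FREE]
Op 6: free(b) -> (freed b); heap: [0-43 FREE]
Op 7: d = malloc(5) -> d = 0; heap: [0-4 ALLOC][5-43 FREE]
Op 8: e = malloc(9) -> e = 5; heap: [0-4 ALLOC][5-13 ALLOC][14-43 FREE]
free(e): e = 5 -> block [5-13 ALLOC]; mark free, coalesce with adjacent free neighbors -> [0-4 ALLOC][5-43 FREE]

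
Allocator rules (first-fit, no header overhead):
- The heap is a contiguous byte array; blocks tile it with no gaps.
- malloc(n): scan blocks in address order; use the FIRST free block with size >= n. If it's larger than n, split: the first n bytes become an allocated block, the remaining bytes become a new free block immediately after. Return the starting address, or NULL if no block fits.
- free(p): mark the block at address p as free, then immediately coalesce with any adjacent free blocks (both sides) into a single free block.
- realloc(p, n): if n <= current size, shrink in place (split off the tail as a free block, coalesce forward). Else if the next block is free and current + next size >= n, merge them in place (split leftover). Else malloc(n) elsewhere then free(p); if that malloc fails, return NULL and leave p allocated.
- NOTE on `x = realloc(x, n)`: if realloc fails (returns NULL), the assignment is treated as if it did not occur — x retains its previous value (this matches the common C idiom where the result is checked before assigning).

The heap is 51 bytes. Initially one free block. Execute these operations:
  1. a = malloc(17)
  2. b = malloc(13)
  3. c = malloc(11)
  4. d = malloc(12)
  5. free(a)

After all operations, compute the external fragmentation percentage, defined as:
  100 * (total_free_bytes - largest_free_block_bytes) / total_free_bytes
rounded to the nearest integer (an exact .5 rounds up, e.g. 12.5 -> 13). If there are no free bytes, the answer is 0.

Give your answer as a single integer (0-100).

Op 1: a = malloc(17) -> a = 0; heap: [0-16 ALLOC][17-50 FREE]
Op 2: b = malloc(13) -> b = 17; heap: [0-16 ALLOC][17-29 ALLOC][30-50 FREE]
Op 3: c = malloc(11) -> c = 30; heap: [0-16 ALLOC][17-29 ALLOC][30-40 ALLOC][41-50 FREE]
Op 4: d = malloc(12) -> d = NULL; heap: [0-16 ALLOC][17-29 ALLOC][30-40 ALLOC][41-50 FREE]
Op 5: free(a) -> (freed a); heap: [0-16 FREE][17-29 ALLOC][30-40 ALLOC][41-50 FREE]
Free blocks: [17 10] total_free=27 largest=17 -> 100*(27-17)/27 = 1000/27 ≈ 37.037 -> rounds to 37

Answer: 37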